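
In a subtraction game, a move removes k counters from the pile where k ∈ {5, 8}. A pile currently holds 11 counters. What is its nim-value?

Build the Grundy sequence with g(k) = mex{g(k−s) : s ∈ {5, 8}, s ≤ k}:
k:     0  1  2  3  4  5  6  7  8  9 10 11
g(k):  0  0  0  0  0  1  1  1  1  1  2  2
So g(11) = 2.

2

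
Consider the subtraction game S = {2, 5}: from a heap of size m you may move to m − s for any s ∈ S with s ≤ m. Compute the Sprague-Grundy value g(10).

Compute g(0), g(1), … for moves {2, 5}:
k:     0  1  2  3  4  5  6  7  8  9 10
g(k):  0  0  1  1  0  2  1  0  0  1  1
So g(10) = 1.

1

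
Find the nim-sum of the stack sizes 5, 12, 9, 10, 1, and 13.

6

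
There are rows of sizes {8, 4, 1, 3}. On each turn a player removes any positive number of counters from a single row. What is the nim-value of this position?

Bitwise XOR of the heap sizes:
  1000  (8)
  0100  (4)
  0001  (1)
  0011  (3)
  ----
  1110  (14)

14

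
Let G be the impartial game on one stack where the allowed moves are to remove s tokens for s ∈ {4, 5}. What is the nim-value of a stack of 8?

Grundy values for subtraction set {4, 5}:
g(0) = mex{} = 0
g(1) = mex{} = 0
g(2) = mex{} = 0
g(3) = mex{} = 0
g(4) = mex{0} = 1
g(5) = mex{0} = 1
g(6) = mex{0} = 1
g(7) = mex{0} = 1
g(8) = mex{0,1} = 2
So g(8) = 2.

2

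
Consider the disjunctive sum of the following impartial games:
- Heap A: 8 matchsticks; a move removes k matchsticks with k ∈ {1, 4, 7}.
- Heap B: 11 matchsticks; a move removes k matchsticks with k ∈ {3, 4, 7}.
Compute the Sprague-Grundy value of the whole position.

0

Build the Grundy sequence for heap A with g(k) = mex{g(k−s) : s ∈ {1, 4, 7}, s ≤ k}:
g(0) = mex{} = 0
g(1) = mex{0} = 1
g(2) = mex{1} = 0
g(3) = mex{0} = 1
g(4) = mex{0,1} = 2
g(5) = mex{1,2} = 0
g(6) = mex{0} = 1
g(7) = mex{0,1} = 2
g(8) = mex{1,2} = 0
So g(8) = 0.
Build the Grundy sequence for heap B with g(k) = mex{g(k−s) : s ∈ {3, 4, 7}, s ≤ k}:
g(0) = mex{} = 0
g(1) = mex{} = 0
g(2) = mex{} = 0
g(3) = mex{0} = 1
g(4) = mex{0} = 1
g(5) = mex{0} = 1
g(6) = mex{0,1} = 2
g(7) = mex{0,1} = 2
g(8) = mex{0,1} = 2
g(9) = mex{0,1,2} = 3
g(10) = mex{1,2} = 0
g(11) = mex{1,2} = 0
So g(11) = 0.
By the Sprague-Grundy theorem, the Grundy value of a sum of independent games is the XOR of the component values.
Combined value = 0 ⊕ 0 = 0.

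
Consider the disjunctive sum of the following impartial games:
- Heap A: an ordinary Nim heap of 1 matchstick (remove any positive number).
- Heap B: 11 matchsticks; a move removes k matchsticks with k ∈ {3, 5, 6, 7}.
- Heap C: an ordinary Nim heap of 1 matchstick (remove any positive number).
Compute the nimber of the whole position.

Heap A is a plain Nim heap of size 1, so its Grundy value is 1.
Grundy values for heap B (subtraction set {3, 5, 6, 7}):
g(0) = mex{} = 0
g(1) = mex{} = 0
g(2) = mex{} = 0
g(3) = mex{0} = 1
g(4) = mex{0} = 1
g(5) = mex{0} = 1
g(6) = mex{0,1} = 2
g(7) = mex{0,1} = 2
g(8) = mex{0,1} = 2
g(9) = mex{0,1,2} = 3
g(10) = mex{1,2} = 0
g(11) = mex{1,2} = 0
So g(11) = 0.
Heap C is a plain Nim heap of size 1, so its Grundy value is 1.
By the Sprague-Grundy theorem, the Grundy value of a sum of independent games is the XOR of the component values.
Combined value = 1 XOR 0 XOR 1 = 0.

0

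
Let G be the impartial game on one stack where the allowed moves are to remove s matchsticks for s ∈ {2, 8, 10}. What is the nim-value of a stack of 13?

Build the Grundy sequence with g(k) = mex{g(k−s) : s ∈ {2, 8, 10}, s ≤ k}:
k:     0  1  2  3  4  5  6  7  8  9 10 11 12 13
g(k):  0  0  1  1  0  0  1  1  2  2  3  3  2  2
So g(13) = 2.

2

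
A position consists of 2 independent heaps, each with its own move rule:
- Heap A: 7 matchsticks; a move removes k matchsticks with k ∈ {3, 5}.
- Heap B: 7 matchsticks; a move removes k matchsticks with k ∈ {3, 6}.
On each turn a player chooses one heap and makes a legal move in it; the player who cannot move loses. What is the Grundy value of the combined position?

Grundy values for heap A (subtraction set {3, 5}):
k:     0  1  2  3  4  5  6  7
g(k):  0  0  0  1  1  1  2  2
So g(7) = 2.
Build the Grundy sequence for heap B with g(k) = mex{g(k−s) : s ∈ {3, 6}, s ≤ k}:
g(0) = mex{} = 0
g(1) = mex{} = 0
g(2) = mex{} = 0
g(3) = mex{0} = 1
g(4) = mex{0} = 1
g(5) = mex{0} = 1
g(6) = mex{0,1} = 2
g(7) = mex{0,1} = 2
So g(7) = 2.
The value of a disjunctive sum is the nim-sum of the parts.
Combined value = 2 XOR 2 = 0.

0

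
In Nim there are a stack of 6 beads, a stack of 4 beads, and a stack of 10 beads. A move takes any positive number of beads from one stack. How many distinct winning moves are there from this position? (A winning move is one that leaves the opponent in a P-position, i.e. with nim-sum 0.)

1

Compute the nim-sum pairwise:
6 XOR 4 = 2
2 XOR 10 = 8
The overall nim-sum is X = 8. A stack of size p has a winning move iff p XOR X < p (reduce it to p XOR X).
  6: 6 XOR 8 = 14 ≥ 6 — no move.
  4: 4 XOR 8 = 12 ≥ 4 — no move.
  10: 10 XOR 8 = 2 < 10 — winning move (to 2).
That gives 1 winning move.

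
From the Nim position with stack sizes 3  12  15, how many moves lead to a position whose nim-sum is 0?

0

Bitwise XOR of the heap sizes:
  0011  (3)
  1100  (12)
  1111  (15)
  ----
  0000  (0)
The nim-sum is already 0, so every move leaves a nonzero nim-sum — there are no winning moves.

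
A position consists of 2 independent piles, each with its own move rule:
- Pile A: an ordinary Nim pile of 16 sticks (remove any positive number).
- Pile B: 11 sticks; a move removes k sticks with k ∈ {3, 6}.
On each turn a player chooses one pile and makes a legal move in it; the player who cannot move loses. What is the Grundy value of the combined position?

Pile A is a plain Nim pile of size 16, so its Grundy value is 16.
For pile B, compute g(0), g(1), … with moves {3, 6}:
k:     0  1  2  3  4  5  6  7  8  9 10 11
g(k):  0  0  0  1  1  1  2  2  2  0  0  0
So g(11) = 0.
The value of a disjunctive sum is the nim-sum of the parts.
Combined value = 16 XOR 0 = 16.

16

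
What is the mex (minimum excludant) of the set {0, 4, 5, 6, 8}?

1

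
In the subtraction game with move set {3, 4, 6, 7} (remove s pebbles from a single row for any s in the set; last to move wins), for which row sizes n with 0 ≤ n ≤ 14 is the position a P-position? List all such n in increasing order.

0, 1, 2, 10, 11, 12

Build the Grundy sequence with g(k) = mex{g(k−s) : s ∈ {3, 4, 6, 7}, s ≤ k}:
k:     0  1  2  3  4  5  6  7  8  9 10 11 12 13 14
g(k):  0  0  0  1  1  1  2  2  2  3  0  0  0  1  1
The P-positions (g = 0) in 0..14 are 0, 1, 2, 10, 11, 12.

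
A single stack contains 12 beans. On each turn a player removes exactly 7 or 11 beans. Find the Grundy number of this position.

Grundy values for subtraction set {7, 11}:
k:     0  1  2  3  4  5  6  7  8  9 10 11 12
g(k):  0  0  0  0  0  0  0  1  1  1  1  1  1
So g(12) = 1.

1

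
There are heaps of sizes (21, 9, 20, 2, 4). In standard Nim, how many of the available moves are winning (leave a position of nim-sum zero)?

Compute the nim-sum pairwise:
21 XOR 9 = 28
28 XOR 20 = 8
8 XOR 2 = 10
10 XOR 4 = 14
The overall nim-sum is X = 14. A heap of size p has a winning move iff p XOR X < p (reduce it to p XOR X).
  21: 21 XOR 14 = 27 ≥ 21 — no move.
  9: 9 XOR 14 = 7 < 9 — winning move (to 7).
  20: 20 XOR 14 = 26 ≥ 20 — no move.
  2: 2 XOR 14 = 12 ≥ 2 — no move.
  4: 4 XOR 14 = 10 ≥ 4 — no move.
That gives 1 winning move.

1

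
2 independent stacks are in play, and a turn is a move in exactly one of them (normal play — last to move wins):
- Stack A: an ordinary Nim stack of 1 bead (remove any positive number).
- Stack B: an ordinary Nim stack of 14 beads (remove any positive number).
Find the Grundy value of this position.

Stack A is a plain Nim stack of size 1, so its Grundy value is 1.
Stack B is a plain Nim stack of size 14, so its Grundy value is 14.
By the Sprague-Grundy theorem, the Grundy value of a sum of independent games is the XOR of the component values.
Combined value = 1 XOR 14 = 15.

15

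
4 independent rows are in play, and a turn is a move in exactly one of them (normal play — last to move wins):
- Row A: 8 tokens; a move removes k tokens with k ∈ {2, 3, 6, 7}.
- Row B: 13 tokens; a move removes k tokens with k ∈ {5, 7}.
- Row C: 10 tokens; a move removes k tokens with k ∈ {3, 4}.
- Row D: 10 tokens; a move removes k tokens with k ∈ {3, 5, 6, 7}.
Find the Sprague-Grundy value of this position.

3

Grundy values for row A (subtraction set {2, 3, 6, 7}):
k:     0  1  2  3  4  5  6  7  8
g(k):  0  0  1  1  2  0  3  1  2
So g(8) = 2.
Build the Grundy sequence for row B with g(k) = mex{g(k−s) : s ∈ {5, 7}, s ≤ k}:
k:     0  1  2  3  4  5  6  7  8  9 10 11 12 13
g(k):  0  0  0  0  0  1  1  1  1  1  2  2  0  0
So g(13) = 0.
Grundy values for row C (subtraction set {3, 4}):
g(0) = mex{} = 0
g(1) = mex{} = 0
g(2) = mex{} = 0
g(3) = mex{0} = 1
g(4) = mex{0} = 1
g(5) = mex{0} = 1
g(6) = mex{0,1} = 2
g(7) = mex{1} = 0
g(8) = mex{1} = 0
g(9) = mex{1,2} = 0
g(10) = mex{0,2} = 1
So g(10) = 1.
For row D, compute g(0), g(1), … with moves {3, 5, 6, 7}:
k:     0  1  2  3  4  5  6  7  8  9 10
g(k):  0  0  0  1  1  1  2  2  2  3  0
So g(10) = 0.
By the Sprague-Grundy theorem, the Grundy value of a sum of independent games is the XOR of the component values.
Combined value = 2 XOR 0 XOR 1 XOR 0 = 3.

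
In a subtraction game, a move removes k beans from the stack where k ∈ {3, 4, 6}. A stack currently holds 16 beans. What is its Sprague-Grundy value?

Grundy values for subtraction set {3, 4, 6}:
k:     0  1  2  3  4  5  6  7  8  9 10 11 12 13 14 15 16
g(k):  0  0  0  1  1  1  2  2  2  0  0  0  1  1  1  2  2
So g(16) = 2.

2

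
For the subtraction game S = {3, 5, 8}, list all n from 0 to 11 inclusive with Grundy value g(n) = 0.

Compute g(0), g(1), … for moves {3, 5, 8}:
k:     0  1  2  3  4  5  6  7  8  9 10 11
g(k):  0  0  0  1  1  1  2  2  2  3  3  0
The P-positions (g = 0) in 0..11 are 0, 1, 2, 11.

0, 1, 2, 11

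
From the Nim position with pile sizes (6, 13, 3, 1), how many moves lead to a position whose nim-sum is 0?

1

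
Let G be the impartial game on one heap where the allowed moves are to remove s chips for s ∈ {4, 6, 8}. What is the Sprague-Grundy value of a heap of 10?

Grundy values for subtraction set {4, 6, 8}:
g(0) = mex{} = 0
g(1) = mex{} = 0
g(2) = mex{} = 0
g(3) = mex{} = 0
g(4) = mex{0} = 1
g(5) = mex{0} = 1
g(6) = mex{0} = 1
g(7) = mex{0} = 1
g(8) = mex{0,1} = 2
g(9) = mex{0,1} = 2
g(10) = mex{0,1} = 2
So g(10) = 2.

2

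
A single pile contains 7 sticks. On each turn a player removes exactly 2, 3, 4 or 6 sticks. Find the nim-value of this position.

Build the Grundy sequence with g(k) = mex{g(k−s) : s ∈ {2, 3, 4, 6}, s ≤ k}:
k:     0  1  2  3  4  5  6  7
g(k):  0  0  1  1  2  2  3  3
So g(7) = 3.

3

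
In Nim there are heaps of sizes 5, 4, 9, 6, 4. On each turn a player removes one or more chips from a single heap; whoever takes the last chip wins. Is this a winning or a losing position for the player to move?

Nim-sum: 5 ^ 4 ^ 9 ^ 6 ^ 4 = 10.
The nim-sum is 10 ≠ 0, so this is an N-position: the player to move can win.

Winning position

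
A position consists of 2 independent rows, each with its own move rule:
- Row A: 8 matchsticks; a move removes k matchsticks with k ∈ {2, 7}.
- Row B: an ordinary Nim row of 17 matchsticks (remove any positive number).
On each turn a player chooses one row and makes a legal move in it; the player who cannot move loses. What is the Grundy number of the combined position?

19

For row A, compute g(0), g(1), … with moves {2, 7}:
k:     0  1  2  3  4  5  6  7  8
g(k):  0  0  1  1  0  0  1  1  2
So g(8) = 2.
Row B is a plain Nim row of size 17, so its Grundy value is 17.
The value of a disjunctive sum is the nim-sum of the parts.
Combined value = 2 ⊕ 17 = 19.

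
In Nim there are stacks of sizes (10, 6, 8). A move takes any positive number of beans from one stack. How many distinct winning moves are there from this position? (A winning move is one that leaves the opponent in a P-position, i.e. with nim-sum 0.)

Nim-sum: 10 ^ 6 ^ 8 = 4.
The overall nim-sum is X = 4. A stack of size p has a winning move iff p XOR X < p (reduce it to p XOR X).
  10: 10 XOR 4 = 14 ≥ 10 — no move.
  6: 6 XOR 4 = 2 < 6 — winning move (to 2).
  8: 8 XOR 4 = 12 ≥ 8 — no move.
That gives 1 winning move.

1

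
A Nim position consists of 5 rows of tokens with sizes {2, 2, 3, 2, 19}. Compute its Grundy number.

Compute the nim-sum pairwise:
2 ⊕ 2 = 0
0 ⊕ 3 = 3
3 ⊕ 2 = 1
1 ⊕ 19 = 18

18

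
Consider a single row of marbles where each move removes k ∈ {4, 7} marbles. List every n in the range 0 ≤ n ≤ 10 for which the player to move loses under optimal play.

0, 1, 2, 3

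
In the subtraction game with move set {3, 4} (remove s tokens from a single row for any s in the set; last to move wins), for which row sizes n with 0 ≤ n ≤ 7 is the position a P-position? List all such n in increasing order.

Grundy values for subtraction set {3, 4}:
g(0) = mex{} = 0
g(1) = mex{} = 0
g(2) = mex{} = 0
g(3) = mex{0} = 1
g(4) = mex{0} = 1
g(5) = mex{0} = 1
g(6) = mex{0,1} = 2
g(7) = mex{1} = 0
The P-positions (g = 0) in 0..7 are 0, 1, 2, 7.

0, 1, 2, 7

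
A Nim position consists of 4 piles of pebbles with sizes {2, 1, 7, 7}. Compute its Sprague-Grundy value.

3

Compute the nim-sum pairwise:
2 ⊕ 1 = 3
3 ⊕ 7 = 4
4 ⊕ 7 = 3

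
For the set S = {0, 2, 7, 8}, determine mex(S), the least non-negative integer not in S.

0 is in the set but 1 is not, so the mex is 1.

1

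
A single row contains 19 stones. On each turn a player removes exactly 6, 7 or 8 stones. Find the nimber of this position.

0

Build the Grundy sequence with g(k) = mex{g(k−s) : s ∈ {6, 7, 8}, s ≤ k}:
k:     0  1  2  3  4  5  6  7  8  9 10 11 12 13 14 15 16 17 18 19
g(k):  0  0  0  0  0  0  1  1  1  1  1  1  2  2  0  0  0  0  0  0
So g(19) = 0.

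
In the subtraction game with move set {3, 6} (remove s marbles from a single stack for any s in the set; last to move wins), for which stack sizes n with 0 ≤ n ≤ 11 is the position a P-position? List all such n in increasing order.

0, 1, 2, 9, 10, 11

Grundy values for subtraction set {3, 6}:
k:     0  1  2  3  4  5  6  7  8  9 10 11
g(k):  0  0  0  1  1  1  2  2  2  0  0  0
The P-positions (g = 0) in 0..11 are 0, 1, 2, 9, 10, 11.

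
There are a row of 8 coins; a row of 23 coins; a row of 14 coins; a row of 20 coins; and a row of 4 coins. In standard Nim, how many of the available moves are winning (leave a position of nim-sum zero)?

Nim-sum: 8 ^ 23 ^ 14 ^ 20 ^ 4 = 1.
The overall nim-sum is X = 1. A row of size p has a winning move iff p XOR X < p (reduce it to p XOR X).
  8: 8 XOR 1 = 9 ≥ 8 — no move.
  23: 23 XOR 1 = 22 < 23 — winning move (to 22).
  14: 14 XOR 1 = 15 ≥ 14 — no move.
  20: 20 XOR 1 = 21 ≥ 20 — no move.
  4: 4 XOR 1 = 5 ≥ 4 — no move.
That gives 1 winning move.

1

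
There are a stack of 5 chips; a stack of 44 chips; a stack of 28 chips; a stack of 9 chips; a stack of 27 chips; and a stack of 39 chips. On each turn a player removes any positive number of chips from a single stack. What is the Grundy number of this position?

Write each in binary and XOR column by column:
  000101  (5)
  101100  (44)
  011100  (28)
  001001  (9)
  011011  (27)
  100111  (39)
  ------
  000000  (0)

0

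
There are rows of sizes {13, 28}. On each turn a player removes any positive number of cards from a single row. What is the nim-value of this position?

17

Nim-sum: 13 ⊕ 28 = 17.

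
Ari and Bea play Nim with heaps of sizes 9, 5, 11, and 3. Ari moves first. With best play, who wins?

Ari wins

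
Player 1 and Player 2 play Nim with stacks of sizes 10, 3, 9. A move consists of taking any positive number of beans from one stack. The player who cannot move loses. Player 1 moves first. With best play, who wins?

Player 2 wins

Nim-sum: 10 ^ 3 ^ 9 = 0.
The nim-sum is 0, so this is a P-position: the player to move is in a losing position under optimal play; Player 1 is about to move from it and so loses — Player 2 wins.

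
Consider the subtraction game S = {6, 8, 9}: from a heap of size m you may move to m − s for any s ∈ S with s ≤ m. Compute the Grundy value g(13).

2

Compute g(0), g(1), … for moves {6, 8, 9}:
g(0) = mex{} = 0
g(1) = mex{} = 0
g(2) = mex{} = 0
g(3) = mex{} = 0
g(4) = mex{} = 0
g(5) = mex{} = 0
g(6) = mex{0} = 1
g(7) = mex{0} = 1
g(8) = mex{0} = 1
g(9) = mex{0} = 1
g(10) = mex{0} = 1
g(11) = mex{0} = 1
g(12) = mex{0,1} = 2
g(13) = mex{0,1} = 2
So g(13) = 2.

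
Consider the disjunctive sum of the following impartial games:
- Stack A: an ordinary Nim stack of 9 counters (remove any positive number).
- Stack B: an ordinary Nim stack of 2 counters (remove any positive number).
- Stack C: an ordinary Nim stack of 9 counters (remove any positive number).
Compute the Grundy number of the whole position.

Stack A is a plain Nim stack of size 9, so its Grundy value is 9.
Stack B is a plain Nim stack of size 2, so its Grundy value is 2.
Stack C is a plain Nim stack of size 9, so its Grundy value is 9.
The value of a disjunctive sum is the nim-sum of the parts.
Combined value = 9 ⊕ 2 ⊕ 9 = 2.

2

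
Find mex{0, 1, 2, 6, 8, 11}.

The values 0, 1, 2 are all present; 3 is the first non-negative integer missing from the set.

3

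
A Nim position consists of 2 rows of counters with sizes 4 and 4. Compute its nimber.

Write each in binary and XOR column by column:
  100  (4)
  100  (4)
  ---
  000  (0)

0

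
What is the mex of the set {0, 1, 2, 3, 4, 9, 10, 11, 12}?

The values 0, 1, 2, 3, 4 are all present; 5 is the first non-negative integer missing from the set.

5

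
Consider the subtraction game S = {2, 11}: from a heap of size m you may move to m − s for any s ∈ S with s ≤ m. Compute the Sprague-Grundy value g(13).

Compute g(0), g(1), … for moves {2, 11}:
k:     0  1  2  3  4  5  6  7  8  9 10 11 12 13
g(k):  0  0  1  1  0  0  1  1  0  0  1  1  2  0
So g(13) = 0.

0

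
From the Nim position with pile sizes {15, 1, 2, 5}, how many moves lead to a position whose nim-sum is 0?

In binary:
  1111  (15)
  0001  (1)
  0010  (2)
  0101  (5)
  ----
  1001  (9)
The overall nim-sum is X = 9. A pile of size p has a winning move iff p XOR X < p (reduce it to p XOR X).
  15: 15 XOR 9 = 6 < 15 — winning move (to 6).
  1: 1 XOR 9 = 8 ≥ 1 — no move.
  2: 2 XOR 9 = 11 ≥ 2 — no move.
  5: 5 XOR 9 = 12 ≥ 5 — no move.
That gives 1 winning move.

1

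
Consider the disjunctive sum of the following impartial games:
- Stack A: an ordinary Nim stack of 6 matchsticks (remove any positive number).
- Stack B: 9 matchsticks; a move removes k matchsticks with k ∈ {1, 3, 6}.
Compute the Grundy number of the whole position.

6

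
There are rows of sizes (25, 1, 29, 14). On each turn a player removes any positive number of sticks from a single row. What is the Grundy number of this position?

11

Nim-sum: 25 XOR 1 XOR 29 XOR 14 = 11.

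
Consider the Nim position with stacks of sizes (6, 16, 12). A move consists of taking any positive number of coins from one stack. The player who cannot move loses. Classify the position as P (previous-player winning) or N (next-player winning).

Bitwise XOR of the heap sizes:
  00110  (6)
  10000  (16)
  01100  (12)
  -----
  11010  (26)
The nim-sum is 26 ≠ 0, so this is an N-position: the player to move can win.

N-position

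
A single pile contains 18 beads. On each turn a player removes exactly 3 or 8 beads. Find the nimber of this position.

0

Grundy values for subtraction set {3, 8}:
k:     0  1  2  3  4  5  6  7  8  9 10 11 12 13 14 15 16 17 18
g(k):  0  0  0  1  1  1  0  0  2  1  1  0  0  0  1  1  1  0  0
So g(18) = 0.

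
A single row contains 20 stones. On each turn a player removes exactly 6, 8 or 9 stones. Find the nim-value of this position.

0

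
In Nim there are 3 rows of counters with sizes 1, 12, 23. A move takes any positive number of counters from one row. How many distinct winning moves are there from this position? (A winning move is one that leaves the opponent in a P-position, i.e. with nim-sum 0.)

In binary:
  00001  (1)
  01100  (12)
  10111  (23)
  -----
  11010  (26)
The overall nim-sum is X = 26. A row of size p has a winning move iff p XOR X < p (reduce it to p XOR X).
  1: 1 XOR 26 = 27 ≥ 1 — no move.
  12: 12 XOR 26 = 22 ≥ 12 — no move.
  23: 23 XOR 26 = 13 < 23 — winning move (to 13).
That gives 1 winning move.

1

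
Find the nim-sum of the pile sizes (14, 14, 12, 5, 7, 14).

0

Nim-sum: 14 XOR 14 XOR 12 XOR 5 XOR 7 XOR 14 = 0.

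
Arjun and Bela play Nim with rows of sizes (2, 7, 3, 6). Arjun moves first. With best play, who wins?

Nim-sum: 2 ⊕ 7 ⊕ 3 ⊕ 6 = 0.
The nim-sum is 0, so this is a P-position: the player to move is in a losing position under optimal play; Arjun is about to move from it and so loses — Bela wins.

Bela wins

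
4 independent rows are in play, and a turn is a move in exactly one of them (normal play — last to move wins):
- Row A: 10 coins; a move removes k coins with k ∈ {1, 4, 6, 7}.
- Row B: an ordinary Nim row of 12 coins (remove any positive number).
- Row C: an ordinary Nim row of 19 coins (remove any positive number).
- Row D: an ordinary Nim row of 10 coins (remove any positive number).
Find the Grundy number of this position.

21

For row A, compute g(0), g(1), … with moves {1, 4, 6, 7}:
g(0) = mex{} = 0
g(1) = mex{0} = 1
g(2) = mex{1} = 0
g(3) = mex{0} = 1
g(4) = mex{0,1} = 2
g(5) = mex{1,2} = 0
g(6) = mex{0} = 1
g(7) = mex{0,1} = 2
g(8) = mex{0,1,2} = 3
g(9) = mex{0,1,3} = 2
g(10) = mex{1,2} = 0
So g(10) = 0.
Row B is a plain Nim row of size 12, so its Grundy value is 12.
Row C is a plain Nim row of size 19, so its Grundy value is 19.
Row D is a plain Nim row of size 10, so its Grundy value is 10.
The value of a disjunctive sum is the nim-sum of the parts.
Combined value = 0 XOR 12 XOR 19 XOR 10 = 21.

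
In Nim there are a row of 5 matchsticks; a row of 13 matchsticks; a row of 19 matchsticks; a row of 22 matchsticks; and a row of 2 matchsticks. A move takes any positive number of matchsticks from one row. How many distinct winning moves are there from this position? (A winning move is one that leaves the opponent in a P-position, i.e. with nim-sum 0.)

Nim-sum: 5 ^ 13 ^ 19 ^ 22 ^ 2 = 15.
The overall nim-sum is X = 15. A row of size p has a winning move iff p XOR X < p (reduce it to p XOR X).
  5: 5 XOR 15 = 10 ≥ 5 — no move.
  13: 13 XOR 15 = 2 < 13 — winning move (to 2).
  19: 19 XOR 15 = 28 ≥ 19 — no move.
  22: 22 XOR 15 = 25 ≥ 22 — no move.
  2: 2 XOR 15 = 13 ≥ 2 — no move.
That gives 1 winning move.

1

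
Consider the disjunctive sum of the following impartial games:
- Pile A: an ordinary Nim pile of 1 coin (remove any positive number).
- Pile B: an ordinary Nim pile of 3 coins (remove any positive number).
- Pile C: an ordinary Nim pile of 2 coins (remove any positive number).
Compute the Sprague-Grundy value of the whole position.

Pile A is a plain Nim pile of size 1, so its Grundy value is 1.
Pile B is a plain Nim pile of size 3, so its Grundy value is 3.
Pile C is a plain Nim pile of size 2, so its Grundy value is 2.
By the Sprague-Grundy theorem, the Grundy value of a sum of independent games is the XOR of the component values.
Combined value = 1 XOR 3 XOR 2 = 0.

0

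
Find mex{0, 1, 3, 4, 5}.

2

The values 0, 1 are all present; 2 is the first non-negative integer missing from the set.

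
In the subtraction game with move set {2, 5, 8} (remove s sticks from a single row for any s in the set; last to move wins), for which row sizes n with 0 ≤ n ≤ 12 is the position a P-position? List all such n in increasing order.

0, 1, 4, 7, 10, 11

Build the Grundy sequence with g(k) = mex{g(k−s) : s ∈ {2, 5, 8}, s ≤ k}:
k:     0  1  2  3  4  5  6  7  8  9 10 11 12
g(k):  0  0  1  1  0  2  1  0  2  1  0  0  1
The P-positions (g = 0) in 0..12 are 0, 1, 4, 7, 10, 11.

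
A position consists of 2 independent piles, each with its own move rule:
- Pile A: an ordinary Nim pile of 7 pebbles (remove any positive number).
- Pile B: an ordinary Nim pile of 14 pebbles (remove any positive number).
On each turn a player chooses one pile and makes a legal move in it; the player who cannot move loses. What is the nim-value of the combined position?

Pile A is a plain Nim pile of size 7, so its Grundy value is 7.
Pile B is a plain Nim pile of size 14, so its Grundy value is 14.
The value of a disjunctive sum is the nim-sum of the parts.
Combined value = 7 XOR 14 = 9.

9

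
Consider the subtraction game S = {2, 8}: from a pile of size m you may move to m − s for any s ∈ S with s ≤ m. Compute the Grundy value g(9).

2

Compute g(0), g(1), … for moves {2, 8}:
k:     0  1  2  3  4  5  6  7  8  9
g(k):  0  0  1  1  0  0  1  1  2  2
So g(9) = 2.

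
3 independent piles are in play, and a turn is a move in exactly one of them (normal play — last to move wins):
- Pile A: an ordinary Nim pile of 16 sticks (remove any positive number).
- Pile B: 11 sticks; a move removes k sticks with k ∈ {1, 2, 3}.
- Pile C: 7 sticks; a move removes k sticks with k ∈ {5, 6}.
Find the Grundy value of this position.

Pile A is a plain Nim pile of size 16, so its Grundy value is 16.
Build the Grundy sequence for pile B with g(k) = mex{g(k−s) : s ∈ {1, 2, 3}, s ≤ k}:
g(0) = mex{} = 0
g(1) = mex{0} = 1
g(2) = mex{0,1} = 2
g(3) = mex{0,1,2} = 3
g(4) = mex{1,2,3} = 0
g(5) = mex{0,2,3} = 1
g(6) = mex{0,1,3} = 2
g(7) = mex{0,1,2} = 3
g(8) = mex{1,2,3} = 0
g(9) = mex{0,2,3} = 1
g(10) = mex{0,1,3} = 2
g(11) = mex{0,1,2} = 3
So g(11) = 3.
For pile C, compute g(0), g(1), … with moves {5, 6}:
g(0) = mex{} = 0
g(1) = mex{} = 0
g(2) = mex{} = 0
g(3) = mex{} = 0
g(4) = mex{} = 0
g(5) = mex{0} = 1
g(6) = mex{0} = 1
g(7) = mex{0} = 1
So g(7) = 1.
The value of a disjunctive sum is the nim-sum of the parts.
Combined value = 16 ⊕ 3 ⊕ 1 = 18.

18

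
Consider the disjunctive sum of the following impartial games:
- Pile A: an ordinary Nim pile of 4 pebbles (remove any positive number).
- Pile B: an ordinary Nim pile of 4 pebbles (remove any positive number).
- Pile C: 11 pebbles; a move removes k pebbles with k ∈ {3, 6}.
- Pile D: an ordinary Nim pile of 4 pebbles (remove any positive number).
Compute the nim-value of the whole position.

4

Pile A is a plain Nim pile of size 4, so its Grundy value is 4.
Pile B is a plain Nim pile of size 4, so its Grundy value is 4.
Build the Grundy sequence for pile C with g(k) = mex{g(k−s) : s ∈ {3, 6}, s ≤ k}:
k:     0  1  2  3  4  5  6  7  8  9 10 11
g(k):  0  0  0  1  1  1  2  2  2  0  0  0
So g(11) = 0.
Pile D is a plain Nim pile of size 4, so its Grundy value is 4.
By the Sprague-Grundy theorem, the Grundy value of a sum of independent games is the XOR of the component values.
Combined value = 4 ⊕ 4 ⊕ 0 ⊕ 4 = 4.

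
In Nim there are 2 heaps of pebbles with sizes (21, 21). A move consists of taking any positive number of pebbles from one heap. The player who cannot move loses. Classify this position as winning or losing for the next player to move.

Compute the nim-sum pairwise:
21 ^ 21 = 0
The nim-sum is 0, so this is a P-position: the player to move is in a losing position under optimal play.

Losing position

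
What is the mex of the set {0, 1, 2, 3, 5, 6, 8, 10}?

The values 0, 1, 2, 3 are all present; 4 is the first non-negative integer missing from the set.

4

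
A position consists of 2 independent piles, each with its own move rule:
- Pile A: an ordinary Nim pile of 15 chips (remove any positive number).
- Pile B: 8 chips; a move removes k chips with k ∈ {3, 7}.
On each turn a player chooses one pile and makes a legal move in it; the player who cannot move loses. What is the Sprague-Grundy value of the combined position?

13

Pile A is a plain Nim pile of size 15, so its Grundy value is 15.
Grundy values for pile B (subtraction set {3, 7}):
g(0) = mex{} = 0
g(1) = mex{} = 0
g(2) = mex{} = 0
g(3) = mex{0} = 1
g(4) = mex{0} = 1
g(5) = mex{0} = 1
g(6) = mex{1} = 0
g(7) = mex{0,1} = 2
g(8) = mex{0,1} = 2
So g(8) = 2.
By the Sprague-Grundy theorem, the Grundy value of a sum of independent games is the XOR of the component values.
Combined value = 15 XOR 2 = 13.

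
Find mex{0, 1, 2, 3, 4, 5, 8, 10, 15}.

6

The values 0, 1, 2, 3, 4, 5 are all present; 6 is the first non-negative integer missing from the set.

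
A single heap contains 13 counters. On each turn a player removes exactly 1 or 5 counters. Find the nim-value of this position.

Grundy values for subtraction set {1, 5}:
g(0) = mex{} = 0
g(1) = mex{0} = 1
g(2) = mex{1} = 0
g(3) = mex{0} = 1
g(4) = mex{1} = 0
g(5) = mex{0} = 1
g(6) = mex{1} = 0
g(7) = mex{0} = 1
g(8) = mex{1} = 0
g(9) = mex{0} = 1
g(10) = mex{1} = 0
g(11) = mex{0} = 1
g(12) = mex{1} = 0
g(13) = mex{0} = 1
So g(13) = 1.

1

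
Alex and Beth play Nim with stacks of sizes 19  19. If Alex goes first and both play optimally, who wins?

In binary:
  10011  (19)
  10011  (19)
  -----
  00000  (0)
The nim-sum is 0, so this is a P-position: the player to move is in a losing position under optimal play; Alex is about to move from it and so loses — Beth wins.

Beth wins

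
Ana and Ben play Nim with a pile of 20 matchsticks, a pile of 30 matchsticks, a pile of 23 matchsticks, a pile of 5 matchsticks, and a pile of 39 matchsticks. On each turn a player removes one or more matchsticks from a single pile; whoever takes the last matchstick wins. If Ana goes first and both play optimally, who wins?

Ana wins

Compute the nim-sum pairwise:
20 XOR 30 = 10
10 XOR 23 = 29
29 XOR 5 = 24
24 XOR 39 = 63
The nim-sum is 63 ≠ 0, so this is an N-position: the player to move can win; Ana has a winning move.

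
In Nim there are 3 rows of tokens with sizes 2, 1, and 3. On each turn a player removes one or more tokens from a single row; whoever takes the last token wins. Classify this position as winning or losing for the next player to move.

Losing position

Nim-sum: 2 ^ 1 ^ 3 = 0.
The nim-sum is 0, so this is a P-position: the player to move is in a losing position under optimal play.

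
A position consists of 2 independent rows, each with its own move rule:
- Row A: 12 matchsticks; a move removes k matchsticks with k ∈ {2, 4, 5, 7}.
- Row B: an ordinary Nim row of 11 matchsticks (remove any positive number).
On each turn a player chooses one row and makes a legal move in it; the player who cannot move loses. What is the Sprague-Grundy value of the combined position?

10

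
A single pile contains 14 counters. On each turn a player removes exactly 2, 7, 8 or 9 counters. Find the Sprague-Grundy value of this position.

3

Build the Grundy sequence with g(k) = mex{g(k−s) : s ∈ {2, 7, 8, 9}, s ≤ k}:
k:     0  1  2  3  4  5  6  7  8  9 10 11 12 13 14
g(k):  0  0  1  1  0  0  1  1  2  2  3  3  2  2  3
So g(14) = 3.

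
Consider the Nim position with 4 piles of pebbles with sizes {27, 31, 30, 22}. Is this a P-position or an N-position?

N-position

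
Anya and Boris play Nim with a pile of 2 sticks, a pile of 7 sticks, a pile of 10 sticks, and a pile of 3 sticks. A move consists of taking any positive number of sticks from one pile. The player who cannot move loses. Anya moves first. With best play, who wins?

Anya wins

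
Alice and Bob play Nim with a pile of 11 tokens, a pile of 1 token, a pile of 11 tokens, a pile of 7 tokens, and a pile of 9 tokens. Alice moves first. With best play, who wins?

Alice wins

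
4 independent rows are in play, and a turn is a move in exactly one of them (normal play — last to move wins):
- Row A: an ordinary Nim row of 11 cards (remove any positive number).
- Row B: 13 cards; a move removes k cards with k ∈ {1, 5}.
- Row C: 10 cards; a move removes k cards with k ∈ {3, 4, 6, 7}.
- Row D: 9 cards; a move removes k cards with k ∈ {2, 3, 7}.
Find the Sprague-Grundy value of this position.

8

Row A is a plain Nim row of size 11, so its Grundy value is 11.
Build the Grundy sequence for row B with g(k) = mex{g(k−s) : s ∈ {1, 5}, s ≤ k}:
g(0) = mex{} = 0
g(1) = mex{0} = 1
g(2) = mex{1} = 0
g(3) = mex{0} = 1
g(4) = mex{1} = 0
g(5) = mex{0} = 1
g(6) = mex{1} = 0
g(7) = mex{0} = 1
g(8) = mex{1} = 0
g(9) = mex{0} = 1
g(10) = mex{1} = 0
g(11) = mex{0} = 1
g(12) = mex{1} = 0
g(13) = mex{0} = 1
So g(13) = 1.
Grundy values for row C (subtraction set {3, 4, 6, 7}):
g(0) = mex{} = 0
g(1) = mex{} = 0
g(2) = mex{} = 0
g(3) = mex{0} = 1
g(4) = mex{0} = 1
g(5) = mex{0} = 1
g(6) = mex{0,1} = 2
g(7) = mex{0,1} = 2
g(8) = mex{0,1} = 2
g(9) = mex{0,1,2} = 3
g(10) = mex{1,2} = 0
So g(10) = 0.
Grundy values for row D (subtraction set {2, 3, 7}):
g(0) = mex{} = 0
g(1) = mex{} = 0
g(2) = mex{0} = 1
g(3) = mex{0} = 1
g(4) = mex{0,1} = 2
g(5) = mex{1} = 0
g(6) = mex{1,2} = 0
g(7) = mex{0,2} = 1
g(8) = mex{0} = 1
g(9) = mex{0,1} = 2
So g(9) = 2.
The value of a disjunctive sum is the nim-sum of the parts.
Combined value = 11 ⊕ 1 ⊕ 0 ⊕ 2 = 8.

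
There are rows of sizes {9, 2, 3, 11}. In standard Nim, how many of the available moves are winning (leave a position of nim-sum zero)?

3

Nim-sum: 9 ⊕ 2 ⊕ 3 ⊕ 11 = 3.
The overall nim-sum is X = 3. A row of size p has a winning move iff p XOR X < p (reduce it to p XOR X).
  9: 9 XOR 3 = 10 ≥ 9 — no move.
  2: 2 XOR 3 = 1 < 2 — winning move (to 1).
  3: 3 XOR 3 = 0 < 3 — winning move (to 0).
  11: 11 XOR 3 = 8 < 11 — winning move (to 8).
That gives 3 winning moves.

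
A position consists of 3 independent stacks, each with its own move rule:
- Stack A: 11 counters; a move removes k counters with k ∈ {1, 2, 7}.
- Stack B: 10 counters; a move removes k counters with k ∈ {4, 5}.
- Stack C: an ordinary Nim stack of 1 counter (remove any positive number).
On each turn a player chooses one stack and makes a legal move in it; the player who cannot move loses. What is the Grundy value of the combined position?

3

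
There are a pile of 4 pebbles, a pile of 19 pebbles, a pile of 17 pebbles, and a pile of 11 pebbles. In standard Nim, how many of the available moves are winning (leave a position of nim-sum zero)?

Nim-sum: 4 ⊕ 19 ⊕ 17 ⊕ 11 = 13.
The overall nim-sum is X = 13. A pile of size p has a winning move iff p XOR X < p (reduce it to p XOR X).
  4: 4 XOR 13 = 9 ≥ 4 — no move.
  19: 19 XOR 13 = 30 ≥ 19 — no move.
  17: 17 XOR 13 = 28 ≥ 17 — no move.
  11: 11 XOR 13 = 6 < 11 — winning move (to 6).
That gives 1 winning move.

1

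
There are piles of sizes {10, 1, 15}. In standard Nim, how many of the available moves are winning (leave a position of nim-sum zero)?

1

Write each in binary and XOR column by column:
  1010  (10)
  0001  (1)
  1111  (15)
  ----
  0100  (4)
The overall nim-sum is X = 4. A pile of size p has a winning move iff p XOR X < p (reduce it to p XOR X).
  10: 10 XOR 4 = 14 ≥ 10 — no move.
  1: 1 XOR 4 = 5 ≥ 1 — no move.
  15: 15 XOR 4 = 11 < 15 — winning move (to 11).
That gives 1 winning move.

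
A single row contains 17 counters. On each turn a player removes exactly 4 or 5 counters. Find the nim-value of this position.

Build the Grundy sequence with g(k) = mex{g(k−s) : s ∈ {4, 5}, s ≤ k}:
k:     0  1  2  3  4  5  6  7  8  9 10 11 12 13 14 15 16 17
g(k):  0  0  0  0  1  1  1  1  2  0  0  0  0  1  1  1  1  2
So g(17) = 2.

2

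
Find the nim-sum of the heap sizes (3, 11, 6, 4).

Compute the nim-sum pairwise:
3 ⊕ 11 = 8
8 ⊕ 6 = 14
14 ⊕ 4 = 10

10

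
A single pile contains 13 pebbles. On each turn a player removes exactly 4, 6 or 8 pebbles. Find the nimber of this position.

0

Compute g(0), g(1), … for moves {4, 6, 8}:
k:     0  1  2  3  4  5  6  7  8  9 10 11 12 13
g(k):  0  0  0  0  1  1  1  1  2  2  2  2  0  0
So g(13) = 0.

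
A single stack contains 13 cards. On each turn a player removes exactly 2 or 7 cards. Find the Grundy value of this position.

0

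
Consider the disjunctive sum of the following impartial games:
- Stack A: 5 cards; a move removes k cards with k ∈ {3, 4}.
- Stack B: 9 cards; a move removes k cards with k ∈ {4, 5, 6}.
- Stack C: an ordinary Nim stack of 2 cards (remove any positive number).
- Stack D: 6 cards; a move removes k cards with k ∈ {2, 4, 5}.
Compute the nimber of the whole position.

2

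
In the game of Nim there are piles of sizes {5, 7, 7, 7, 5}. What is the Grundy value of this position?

7

Bitwise XOR of the heap sizes:
  101  (5)
  111  (7)
  111  (7)
  111  (7)
  101  (5)
  ---
  111  (7)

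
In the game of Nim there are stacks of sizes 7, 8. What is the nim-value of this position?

Compute the nim-sum pairwise:
7 ⊕ 8 = 15

15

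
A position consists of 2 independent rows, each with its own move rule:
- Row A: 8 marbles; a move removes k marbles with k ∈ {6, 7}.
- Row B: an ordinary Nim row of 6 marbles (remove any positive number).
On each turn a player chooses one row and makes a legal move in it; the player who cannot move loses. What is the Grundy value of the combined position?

7

For row A, compute g(0), g(1), … with moves {6, 7}:
g(0) = mex{} = 0
g(1) = mex{} = 0
g(2) = mex{} = 0
g(3) = mex{} = 0
g(4) = mex{} = 0
g(5) = mex{} = 0
g(6) = mex{0} = 1
g(7) = mex{0} = 1
g(8) = mex{0} = 1
So g(8) = 1.
Row B is a plain Nim row of size 6, so its Grundy value is 6.
The value of a disjunctive sum is the nim-sum of the parts.
Combined value = 1 ⊕ 6 = 7.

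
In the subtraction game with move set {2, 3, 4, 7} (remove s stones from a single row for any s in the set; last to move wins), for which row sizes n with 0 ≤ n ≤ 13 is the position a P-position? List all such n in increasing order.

Grundy values for subtraction set {2, 3, 4, 7}:
k:     0  1  2  3  4  5  6  7  8  9 10 11 12 13
g(k):  0  0  1  1  2  2  0  3  1  4  2  0  0  1
The P-positions (g = 0) in 0..13 are 0, 1, 6, 11, 12.

0, 1, 6, 11, 12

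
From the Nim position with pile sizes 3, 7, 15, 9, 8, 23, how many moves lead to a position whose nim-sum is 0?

1

Nim-sum: 3 ⊕ 7 ⊕ 15 ⊕ 9 ⊕ 8 ⊕ 23 = 29.
The overall nim-sum is X = 29. A pile of size p has a winning move iff p XOR X < p (reduce it to p XOR X).
  3: 3 XOR 29 = 30 ≥ 3 — no move.
  7: 7 XOR 29 = 26 ≥ 7 — no move.
  15: 15 XOR 29 = 18 ≥ 15 — no move.
  9: 9 XOR 29 = 20 ≥ 9 — no move.
  8: 8 XOR 29 = 21 ≥ 8 — no move.
  23: 23 XOR 29 = 10 < 23 — winning move (to 10).
That gives 1 winning move.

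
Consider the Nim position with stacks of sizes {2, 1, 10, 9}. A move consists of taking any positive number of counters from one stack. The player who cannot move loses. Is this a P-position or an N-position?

P-position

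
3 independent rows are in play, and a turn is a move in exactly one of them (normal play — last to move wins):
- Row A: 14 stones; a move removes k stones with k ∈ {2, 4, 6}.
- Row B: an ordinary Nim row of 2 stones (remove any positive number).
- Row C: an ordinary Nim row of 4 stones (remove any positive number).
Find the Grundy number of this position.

5

Grundy values for row A (subtraction set {2, 4, 6}):
k:     0  1  2  3  4  5  6  7  8  9 10 11 12 13 14
g(k):  0  0  1  1  2  2  3  3  0  0  1  1  2  2  3
So g(14) = 3.
Row B is a plain Nim row of size 2, so its Grundy value is 2.
Row C is a plain Nim row of size 4, so its Grundy value is 4.
The value of a disjunctive sum is the nim-sum of the parts.
Combined value = 3 ⊕ 2 ⊕ 4 = 5.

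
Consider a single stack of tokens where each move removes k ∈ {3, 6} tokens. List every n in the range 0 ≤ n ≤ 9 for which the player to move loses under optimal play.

Build the Grundy sequence with g(k) = mex{g(k−s) : s ∈ {3, 6}, s ≤ k}:
k:     0  1  2  3  4  5  6  7  8  9
g(k):  0  0  0  1  1  1  2  2  2  0
The P-positions (g = 0) in 0..9 are 0, 1, 2, 9.

0, 1, 2, 9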